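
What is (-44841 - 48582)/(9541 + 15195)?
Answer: -93423/24736 ≈ -3.7768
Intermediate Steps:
(-44841 - 48582)/(9541 + 15195) = -93423/24736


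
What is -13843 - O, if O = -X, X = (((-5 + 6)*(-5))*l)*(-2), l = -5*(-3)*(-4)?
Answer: -14443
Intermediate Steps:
l = -60 (l = 15*(-4) = -60)
X = -600 (X = (((-5 + 6)*(-5))*(-60))*(-2) = ((1*(-5))*(-60))*(-2) = -5*(-60)*(-2) = 300*(-2) = -600)
O = 600 (O = -1*(-600) = 600)
-13843 - O = -13843 - 1*600 = -13843 - 600 = -14443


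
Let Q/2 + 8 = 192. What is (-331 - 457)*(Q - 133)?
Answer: -185180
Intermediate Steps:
Q = 368 (Q = -16 + 2*192 = -16 + 384 = 368)
(-331 - 457)*(Q - 133) = (-331 - 457)*(368 - 133) = -788*235 = -185180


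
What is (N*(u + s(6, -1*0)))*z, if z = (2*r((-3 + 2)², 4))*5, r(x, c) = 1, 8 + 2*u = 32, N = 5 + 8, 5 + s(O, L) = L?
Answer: 910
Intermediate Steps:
s(O, L) = -5 + L
N = 13
u = 12 (u = -4 + (½)*32 = -4 + 16 = 12)
z = 10 (z = (2*1)*5 = 2*5 = 10)
(N*(u + s(6, -1*0)))*z = (13*(12 + (-5 - 1*0)))*10 = (13*(12 + (-5 + 0)))*10 = (13*(12 - 5))*10 = (13*7)*10 = 91*10 = 910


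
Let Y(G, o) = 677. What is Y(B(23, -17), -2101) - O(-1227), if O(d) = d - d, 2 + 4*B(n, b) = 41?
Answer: 677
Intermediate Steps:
B(n, b) = 39/4 (B(n, b) = -½ + (¼)*41 = -½ + 41/4 = 39/4)
O(d) = 0
Y(B(23, -17), -2101) - O(-1227) = 677 - 1*0 = 677 + 0 = 677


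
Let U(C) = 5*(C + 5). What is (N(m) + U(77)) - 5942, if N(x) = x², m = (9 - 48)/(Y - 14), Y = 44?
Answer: -553031/100 ≈ -5530.3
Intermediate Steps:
U(C) = 25 + 5*C (U(C) = 5*(5 + C) = 25 + 5*C)
m = -13/10 (m = (9 - 48)/(44 - 14) = -39/30 = -39*1/30 = -13/10 ≈ -1.3000)
(N(m) + U(77)) - 5942 = ((-13/10)² + (25 + 5*77)) - 5942 = (169/100 + (25 + 385)) - 5942 = (169/100 + 410) - 5942 = 41169/100 - 5942 = -553031/100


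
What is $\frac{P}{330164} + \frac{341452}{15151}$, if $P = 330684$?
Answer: $\frac{29436337853}{1250578691} \approx 23.538$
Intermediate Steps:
$\frac{P}{330164} + \frac{341452}{15151} = \frac{330684}{330164} + \frac{341452}{15151} = 330684 \cdot \frac{1}{330164} + 341452 \cdot \frac{1}{15151} = \frac{82671}{82541} + \frac{341452}{15151} = \frac{29436337853}{1250578691}$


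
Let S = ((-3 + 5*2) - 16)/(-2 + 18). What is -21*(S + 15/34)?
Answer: 693/272 ≈ 2.5478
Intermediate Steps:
S = -9/16 (S = ((-3 + 10) - 16)/16 = (7 - 16)*(1/16) = -9*1/16 = -9/16 ≈ -0.56250)
-21*(S + 15/34) = -21*(-9/16 + 15/34) = -21*(-33/272) = 693/272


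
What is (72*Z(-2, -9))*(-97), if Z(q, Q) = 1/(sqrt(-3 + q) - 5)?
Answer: 1164 + 1164*I*sqrt(5)/5 ≈ 1164.0 + 520.56*I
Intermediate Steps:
Z(q, Q) = 1/(-5 + sqrt(-3 + q))
(72*Z(-2, -9))*(-97) = (72/(-5 + sqrt(-3 - 2)))*(-97) = (72/(-5 + sqrt(-5)))*(-97) = (72/(-5 + I*sqrt(5)))*(-97) = -6984/(-5 + I*sqrt(5))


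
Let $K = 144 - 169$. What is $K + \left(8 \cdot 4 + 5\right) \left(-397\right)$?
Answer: $-14714$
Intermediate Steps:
$K = -25$ ($K = 144 - 169 = -25$)
$K + \left(8 \cdot 4 + 5\right) \left(-397\right) = -25 + \left(8 \cdot 4 + 5\right) \left(-397\right) = -25 + \left(32 + 5\right) \left(-397\right) = -25 + 37 \left(-397\right) = -25 - 14689 = -14714$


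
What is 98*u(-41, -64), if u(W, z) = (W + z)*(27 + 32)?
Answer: -607110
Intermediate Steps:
u(W, z) = 59*W + 59*z (u(W, z) = (W + z)*59 = 59*W + 59*z)
98*u(-41, -64) = 98*(59*(-41) + 59*(-64)) = 98*(-2419 - 3776) = 98*(-6195) = -607110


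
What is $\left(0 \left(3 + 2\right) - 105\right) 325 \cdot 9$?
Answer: $-307125$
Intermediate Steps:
$\left(0 \left(3 + 2\right) - 105\right) 325 \cdot 9 = \left(0 \cdot 5 - 105\right) 325 \cdot 9 = \left(0 - 105\right) 325 \cdot 9 = \left(-105\right) 325 \cdot 9 = \left(-34125\right) 9 = -307125$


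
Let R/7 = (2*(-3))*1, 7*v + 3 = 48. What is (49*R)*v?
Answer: -13230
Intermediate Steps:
v = 45/7 (v = -3/7 + (⅐)*48 = -3/7 + 48/7 = 45/7 ≈ 6.4286)
R = -42 (R = 7*((2*(-3))*1) = 7*(-6*1) = 7*(-6) = -42)
(49*R)*v = (49*(-42))*(45/7) = -2058*45/7 = -13230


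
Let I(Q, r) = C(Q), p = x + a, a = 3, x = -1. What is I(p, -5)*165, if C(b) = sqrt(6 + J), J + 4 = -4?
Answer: 165*I*sqrt(2) ≈ 233.35*I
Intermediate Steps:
J = -8 (J = -4 - 4 = -8)
C(b) = I*sqrt(2) (C(b) = sqrt(6 - 8) = sqrt(-2) = I*sqrt(2))
p = 2 (p = -1 + 3 = 2)
I(Q, r) = I*sqrt(2)
I(p, -5)*165 = (I*sqrt(2))*165 = 165*I*sqrt(2)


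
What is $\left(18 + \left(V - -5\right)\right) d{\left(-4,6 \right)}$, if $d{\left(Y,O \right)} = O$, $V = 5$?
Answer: $168$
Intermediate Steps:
$\left(18 + \left(V - -5\right)\right) d{\left(-4,6 \right)} = \left(18 + \left(5 - -5\right)\right) 6 = \left(18 + \left(5 + 5\right)\right) 6 = \left(18 + 10\right) 6 = 28 \cdot 6 = 168$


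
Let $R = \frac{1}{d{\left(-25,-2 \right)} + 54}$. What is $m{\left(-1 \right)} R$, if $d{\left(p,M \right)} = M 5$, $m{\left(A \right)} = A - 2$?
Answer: $- \frac{3}{44} \approx -0.068182$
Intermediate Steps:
$m{\left(A \right)} = -2 + A$ ($m{\left(A \right)} = A - 2 = -2 + A$)
$d{\left(p,M \right)} = 5 M$
$R = \frac{1}{44}$ ($R = \frac{1}{5 \left(-2\right) + 54} = \frac{1}{-10 + 54} = \frac{1}{44} \approx 0.022727$)
$m{\left(-1 \right)} R = \left(-2 - 1\right) \frac{1}{44} = \left(-3\right) \frac{1}{44} = - \frac{3}{44}$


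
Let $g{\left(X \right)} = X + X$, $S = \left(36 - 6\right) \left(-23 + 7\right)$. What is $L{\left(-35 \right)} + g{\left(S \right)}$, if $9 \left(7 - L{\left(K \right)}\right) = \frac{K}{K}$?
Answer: $- \frac{8578}{9} \approx -953.11$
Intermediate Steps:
$L{\left(K \right)} = \frac{62}{9}$ ($L{\left(K \right)} = 7 - \frac{K \frac{1}{K}}{9} = 7 - \frac{1}{9} = \frac{62}{9}$)
$S = -480$ ($S = 30 \left(-16\right) = -480$)
$g{\left(X \right)} = 2 X$
$L{\left(-35 \right)} + g{\left(S \right)} = \frac{62}{9} + 2 \left(-480\right) = \frac{62}{9} - 960 = - \frac{8578}{9}$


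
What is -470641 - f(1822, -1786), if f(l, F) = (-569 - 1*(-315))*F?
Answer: -924285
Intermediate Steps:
f(l, F) = -254*F (f(l, F) = (-569 + 315)*F = -254*F)
-470641 - f(1822, -1786) = -470641 - (-254)*(-1786) = -470641 - 1*453644 = -470641 - 453644 = -924285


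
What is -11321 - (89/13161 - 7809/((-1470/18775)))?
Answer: -143240687125/1289778 ≈ -1.1106e+5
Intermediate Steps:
-11321 - (89/13161 - 7809/((-1470/18775))) = -11321 - (89*(1/13161) - 7809/((-1470*1/18775))) = -11321 - (89/13161 - 7809/(-294/3755)) = -11321 - (89/13161 - 7809*(-3755/294)) = -11321 - (89/13161 + 9774265/98) = -11321 - 1*128639110387/1289778 = -11321 - 128639110387/1289778 = -143240687125/1289778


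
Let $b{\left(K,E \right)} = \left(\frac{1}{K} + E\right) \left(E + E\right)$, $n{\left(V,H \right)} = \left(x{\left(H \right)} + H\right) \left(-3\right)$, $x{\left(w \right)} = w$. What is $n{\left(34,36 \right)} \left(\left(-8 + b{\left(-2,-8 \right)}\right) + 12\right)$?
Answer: $-30240$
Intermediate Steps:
$n{\left(V,H \right)} = - 6 H$ ($n{\left(V,H \right)} = \left(H + H\right) \left(-3\right) = 2 H \left(-3\right) = - 6 H$)
$b{\left(K,E \right)} = 2 E \left(E + \frac{1}{K}\right)$ ($b{\left(K,E \right)} = \left(E + \frac{1}{K}\right) 2 E = 2 E \left(E + \frac{1}{K}\right)$)
$n{\left(34,36 \right)} \left(\left(-8 + b{\left(-2,-8 \right)}\right) + 12\right) = \left(-6\right) 36 \left(\left(-8 + 2 \left(-8\right) \frac{1}{-2} \left(1 - -16\right)\right) + 12\right) = - 216 \left(\left(-8 + 2 \left(-8\right) \left(- \frac{1}{2}\right) \left(1 + 16\right)\right) + 12\right) = - 216 \left(\left(-8 + 2 \left(-8\right) \left(- \frac{1}{2}\right) 17\right) + 12\right) = - 216 \left(\left(-8 + 136\right) + 12\right) = - 216 \left(128 + 12\right) = \left(-216\right) 140 = -30240$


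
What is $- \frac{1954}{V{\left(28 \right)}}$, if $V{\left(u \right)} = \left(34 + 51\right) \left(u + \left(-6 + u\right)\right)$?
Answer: $- \frac{977}{2125} \approx -0.45976$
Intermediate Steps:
$V{\left(u \right)} = -510 + 170 u$ ($V{\left(u \right)} = 85 \left(-6 + 2 u\right) = -510 + 170 u$)
$- \frac{1954}{V{\left(28 \right)}} = - \frac{1954}{-510 + 170 \cdot 28} = - \frac{1954}{-510 + 4760} = - \frac{1954}{4250} = \left(-1954\right) \frac{1}{4250} = - \frac{977}{2125}$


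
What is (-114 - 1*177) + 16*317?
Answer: 4781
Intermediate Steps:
(-114 - 1*177) + 16*317 = (-114 - 177) + 5072 = -291 + 5072 = 4781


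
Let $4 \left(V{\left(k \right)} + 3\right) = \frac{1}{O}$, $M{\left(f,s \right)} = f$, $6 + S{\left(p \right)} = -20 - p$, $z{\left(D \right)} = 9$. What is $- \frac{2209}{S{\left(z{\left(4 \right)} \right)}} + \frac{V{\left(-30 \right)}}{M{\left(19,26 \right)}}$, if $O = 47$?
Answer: $\frac{7870843}{125020} \approx 62.957$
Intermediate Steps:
$S{\left(p \right)} = -26 - p$ ($S{\left(p \right)} = -6 - \left(20 + p\right) = -26 - p$)
$V{\left(k \right)} = - \frac{563}{188}$ ($V{\left(k \right)} = -3 + \frac{1}{4 \cdot 47} = -3 + \frac{1}{4} \cdot \frac{1}{47} = -3 + \frac{1}{188} = - \frac{563}{188}$)
$- \frac{2209}{S{\left(z{\left(4 \right)} \right)}} + \frac{V{\left(-30 \right)}}{M{\left(19,26 \right)}} = - \frac{2209}{-26 - 9} - \frac{563}{188 \cdot 19} = - \frac{2209}{-26 - 9} - \frac{563}{3572} = - \frac{2209}{-35} - \frac{563}{3572} = \left(-2209\right) \left(- \frac{1}{35}\right) - \frac{563}{3572} = \frac{2209}{35} - \frac{563}{3572} = \frac{7870843}{125020}$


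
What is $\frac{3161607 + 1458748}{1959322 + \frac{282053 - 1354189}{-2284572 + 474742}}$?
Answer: $\frac{4181028544825}{1773020403698} \approx 2.3581$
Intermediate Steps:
$\frac{3161607 + 1458748}{1959322 + \frac{282053 - 1354189}{-2284572 + 474742}} = \frac{4620355}{1959322 - \frac{1072136}{-1809830}} = \frac{4620355}{1959322 - - \frac{536068}{904915}} = \frac{4620355}{1959322 + \frac{536068}{904915}} = \frac{4620355}{\frac{1773020403698}{904915}} = 4620355 \cdot \frac{904915}{1773020403698} = \frac{4181028544825}{1773020403698}$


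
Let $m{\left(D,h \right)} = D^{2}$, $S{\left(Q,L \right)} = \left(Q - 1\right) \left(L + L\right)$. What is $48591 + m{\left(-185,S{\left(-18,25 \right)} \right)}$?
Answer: $82816$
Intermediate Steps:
$S{\left(Q,L \right)} = 2 L \left(-1 + Q\right)$ ($S{\left(Q,L \right)} = \left(-1 + Q\right) 2 L = 2 L \left(-1 + Q\right)$)
$48591 + m{\left(-185,S{\left(-18,25 \right)} \right)} = 48591 + \left(-185\right)^{2} = 48591 + 34225 = 82816$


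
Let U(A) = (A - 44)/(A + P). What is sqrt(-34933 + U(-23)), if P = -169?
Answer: I*sqrt(20121207)/24 ≈ 186.9*I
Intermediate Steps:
U(A) = (-44 + A)/(-169 + A) (U(A) = (A - 44)/(A - 169) = (-44 + A)/(-169 + A))
sqrt(-34933 + U(-23)) = sqrt(-34933 + (-44 - 23)/(-169 - 23)) = sqrt(-34933 - 67/(-192)) = sqrt(-34933 - 1/192*(-67)) = sqrt(-34933 + 67/192) = sqrt(-6707069/192) = I*sqrt(20121207)/24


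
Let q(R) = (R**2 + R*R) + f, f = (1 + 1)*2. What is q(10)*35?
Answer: 7140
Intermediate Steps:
f = 4 (f = 2*2 = 4)
q(R) = 4 + 2*R**2 (q(R) = (R**2 + R*R) + 4 = (R**2 + R**2) + 4 = 2*R**2 + 4 = 4 + 2*R**2)
q(10)*35 = (4 + 2*10**2)*35 = (4 + 2*100)*35 = (4 + 200)*35 = 204*35 = 7140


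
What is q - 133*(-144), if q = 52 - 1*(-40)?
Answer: 19244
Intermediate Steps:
q = 92 (q = 52 + 40 = 92)
q - 133*(-144) = 92 - 133*(-144) = 92 + 19152 = 19244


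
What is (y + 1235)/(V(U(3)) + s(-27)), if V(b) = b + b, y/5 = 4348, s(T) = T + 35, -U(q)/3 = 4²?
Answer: -22975/88 ≈ -261.08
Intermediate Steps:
U(q) = -48 (U(q) = -3*4² = -3*16 = -48)
s(T) = 35 + T
y = 21740 (y = 5*4348 = 21740)
V(b) = 2*b
(y + 1235)/(V(U(3)) + s(-27)) = (21740 + 1235)/(2*(-48) + (35 - 27)) = 22975/(-96 + 8) = 22975/(-88) = 22975*(-1/88) = -22975/88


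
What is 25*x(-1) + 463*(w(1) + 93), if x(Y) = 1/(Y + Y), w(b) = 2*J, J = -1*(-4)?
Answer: 93501/2 ≈ 46751.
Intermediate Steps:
J = 4
w(b) = 8 (w(b) = 2*4 = 8)
x(Y) = 1/(2*Y)
25*x(-1) + 463*(w(1) + 93) = 25*((1/2)/(-1)) + 463*(8 + 93) = 25*((1/2)*(-1)) + 463*101 = 25*(-1/2) + 46763 = -25/2 + 46763 = 93501/2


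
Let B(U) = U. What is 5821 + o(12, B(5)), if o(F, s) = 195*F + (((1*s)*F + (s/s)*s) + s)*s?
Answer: 8511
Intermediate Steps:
o(F, s) = 195*F + s*(2*s + F*s) (o(F, s) = 195*F + ((s*F + 1*s) + s)*s = 195*F + ((F*s + s) + s)*s = 195*F + ((s + F*s) + s)*s = 195*F + (2*s + F*s)*s = 195*F + s*(2*s + F*s))
5821 + o(12, B(5)) = 5821 + (2*5² + 195*12 + 12*5²) = 5821 + (2*25 + 2340 + 12*25) = 5821 + (50 + 2340 + 300) = 5821 + 2690 = 8511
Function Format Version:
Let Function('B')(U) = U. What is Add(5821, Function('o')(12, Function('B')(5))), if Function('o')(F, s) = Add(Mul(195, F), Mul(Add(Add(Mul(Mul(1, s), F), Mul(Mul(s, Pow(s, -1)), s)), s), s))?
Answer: 8511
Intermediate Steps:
Function('o')(F, s) = Add(Mul(195, F), Mul(s, Add(Mul(2, s), Mul(F, s)))) (Function('o')(F, s) = Add(Mul(195, F), Mul(Add(Add(Mul(s, F), Mul(1, s)), s), s)) = Add(Mul(195, F), Mul(Add(Add(Mul(F, s), s), s), s)) = Add(Mul(195, F), Mul(Add(Add(s, Mul(F, s)), s), s)) = Add(Mul(195, F), Mul(Add(Mul(2, s), Mul(F, s)), s)) = Add(Mul(195, F), Mul(s, Add(Mul(2, s), Mul(F, s)))))
Add(5821, Function('o')(12, Function('B')(5))) = Add(5821, Add(Mul(2, Pow(5, 2)), Mul(195, 12), Mul(12, Pow(5, 2)))) = Add(5821, Add(Mul(2, 25), 2340, Mul(12, 25))) = Add(5821, Add(50, 2340, 300)) = Add(5821, 2690) = 8511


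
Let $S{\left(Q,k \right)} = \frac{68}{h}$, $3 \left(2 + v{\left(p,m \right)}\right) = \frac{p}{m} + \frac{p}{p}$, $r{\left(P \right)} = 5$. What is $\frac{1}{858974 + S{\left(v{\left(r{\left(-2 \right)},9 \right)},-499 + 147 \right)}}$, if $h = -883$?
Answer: $\frac{883}{758473974} \approx 1.1642 \cdot 10^{-6}$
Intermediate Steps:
$v{\left(p,m \right)} = - \frac{5}{3} + \frac{p}{3 m}$ ($v{\left(p,m \right)} = -2 + \frac{\frac{p}{m} + \frac{p}{p}}{3} = -2 + \frac{\frac{p}{m} + 1}{3} = -2 + \frac{1 + \frac{p}{m}}{3} = -2 + \left(\frac{1}{3} + \frac{p}{3 m}\right) = - \frac{5}{3} + \frac{p}{3 m}$)
$S{\left(Q,k \right)} = - \frac{68}{883}$ ($S{\left(Q,k \right)} = \frac{68}{-883} = 68 \left(- \frac{1}{883}\right) = - \frac{68}{883}$)
$\frac{1}{858974 + S{\left(v{\left(r{\left(-2 \right)},9 \right)},-499 + 147 \right)}} = \frac{1}{858974 - \frac{68}{883}} = \frac{1}{\frac{758473974}{883}} = \frac{883}{758473974}$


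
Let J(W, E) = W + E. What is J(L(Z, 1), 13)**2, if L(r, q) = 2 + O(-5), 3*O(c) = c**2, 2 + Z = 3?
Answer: 4900/9 ≈ 544.44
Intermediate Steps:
Z = 1 (Z = -2 + 3 = 1)
O(c) = c**2/3
L(r, q) = 31/3 (L(r, q) = 2 + (1/3)*(-5)**2 = 2 + (1/3)*25 = 2 + 25/3 = 31/3)
J(W, E) = E + W
J(L(Z, 1), 13)**2 = (13 + 31/3)**2 = (70/3)**2 = 4900/9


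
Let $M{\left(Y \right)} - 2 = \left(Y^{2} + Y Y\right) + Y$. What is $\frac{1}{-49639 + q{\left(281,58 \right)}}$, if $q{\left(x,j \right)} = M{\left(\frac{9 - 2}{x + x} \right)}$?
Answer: $- \frac{78961}{3919386149} \approx -2.0146 \cdot 10^{-5}$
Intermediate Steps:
$M{\left(Y \right)} = 2 + Y + 2 Y^{2}$ ($M{\left(Y \right)} = 2 + \left(\left(Y^{2} + Y Y\right) + Y\right) = 2 + \left(\left(Y^{2} + Y^{2}\right) + Y\right) = 2 + \left(2 Y^{2} + Y\right) = 2 + \left(Y + 2 Y^{2}\right) = 2 + Y + 2 Y^{2}$)
$q{\left(x,j \right)} = 2 + \frac{7}{2 x} + \frac{49}{2 x^{2}}$ ($q{\left(x,j \right)} = 2 + \frac{9 - 2}{x + x} + 2 \left(\frac{9 - 2}{x + x}\right)^{2} = 2 + \frac{7}{2 x} + 2 \left(\frac{7}{2 x}\right)^{2} = 2 + \frac{7}{2 x} + 2 \frac{49}{4 x^{2}} = 2 + \frac{7}{2 x} + \frac{49}{2 x^{2}}$)
$\frac{1}{-49639 + q{\left(281,58 \right)}} = \frac{1}{-49639 + \left(2 + \frac{7}{2 \cdot 281} + \frac{49}{2 \cdot 78961}\right)} = \frac{1}{-49639 + \left(2 + \frac{7}{2} \cdot \frac{1}{281} + \frac{49}{2} \cdot \frac{1}{78961}\right)} = \frac{1}{-49639 + \left(2 + \frac{7}{562} + \frac{49}{157922}\right)} = \frac{1}{-49639 + \frac{158930}{78961}} = \frac{1}{- \frac{3919386149}{78961}} = - \frac{78961}{3919386149}$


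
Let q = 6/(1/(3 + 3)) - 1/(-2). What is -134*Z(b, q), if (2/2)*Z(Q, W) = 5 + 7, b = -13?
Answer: -1608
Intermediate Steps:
q = 73/2 (q = 6/(1/6) - 1*(-½) = 6/(⅙) + ½ = 6*6 + ½ = 36 + ½ = 73/2 ≈ 36.500)
Z(Q, W) = 12 (Z(Q, W) = 5 + 7 = 12)
-134*Z(b, q) = -134*12 = -1608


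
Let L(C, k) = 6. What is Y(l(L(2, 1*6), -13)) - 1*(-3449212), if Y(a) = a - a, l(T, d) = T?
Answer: 3449212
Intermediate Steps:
Y(a) = 0
Y(l(L(2, 1*6), -13)) - 1*(-3449212) = 0 - 1*(-3449212) = 0 + 3449212 = 3449212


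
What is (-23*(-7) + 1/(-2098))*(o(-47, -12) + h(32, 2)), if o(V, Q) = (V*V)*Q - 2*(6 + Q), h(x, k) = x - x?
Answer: -4474869696/1049 ≈ -4.2658e+6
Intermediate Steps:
h(x, k) = 0
o(V, Q) = -12 - 2*Q + Q*V**2 (o(V, Q) = V**2*Q + (-12 - 2*Q) = Q*V**2 + (-12 - 2*Q) = -12 - 2*Q + Q*V**2)
(-23*(-7) + 1/(-2098))*(o(-47, -12) + h(32, 2)) = (-23*(-7) + 1/(-2098))*((-12 - 2*(-12) - 12*(-47)**2) + 0) = (161 - 1/2098)*((-12 + 24 - 12*2209) + 0) = 337777*((-12 + 24 - 26508) + 0)/2098 = 337777*(-26496 + 0)/2098 = (337777/2098)*(-26496) = -4474869696/1049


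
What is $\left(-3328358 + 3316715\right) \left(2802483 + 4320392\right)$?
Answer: $-82931633625$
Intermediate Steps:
$\left(-3328358 + 3316715\right) \left(2802483 + 4320392\right) = \left(-11643\right) 7122875 = -82931633625$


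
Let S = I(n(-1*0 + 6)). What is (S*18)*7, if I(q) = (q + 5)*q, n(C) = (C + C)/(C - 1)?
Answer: 55944/25 ≈ 2237.8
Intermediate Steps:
n(C) = 2*C/(-1 + C) (n(C) = (2*C)/(-1 + C) = 2*C/(-1 + C))
I(q) = q*(5 + q) (I(q) = (5 + q)*q = q*(5 + q))
S = 444/25 (S = (2*(-1*0 + 6)/(-1 + (-1*0 + 6)))*(5 + 2*(-1*0 + 6)/(-1 + (-1*0 + 6))) = (2*(0 + 6)/(-1 + (0 + 6)))*(5 + 2*(0 + 6)/(-1 + (0 + 6))) = (2*6/(-1 + 6))*(5 + 2*6/(-1 + 6)) = (2*6/5)*(5 + 2*6/5) = (2*6*(1/5))*(5 + 2*6*(1/5)) = 12*(5 + 12/5)/5 = (12/5)*(37/5) = 444/25 ≈ 17.760)
(S*18)*7 = ((444/25)*18)*7 = (7992/25)*7 = 55944/25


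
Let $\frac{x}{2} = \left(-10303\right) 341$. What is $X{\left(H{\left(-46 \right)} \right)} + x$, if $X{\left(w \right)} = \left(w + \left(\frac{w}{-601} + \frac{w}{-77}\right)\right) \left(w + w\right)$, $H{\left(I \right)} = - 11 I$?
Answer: $- \frac{27438375074}{4207} \approx -6.5221 \cdot 10^{6}$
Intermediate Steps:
$X{\left(w \right)} = \frac{91198 w^{2}}{46277}$ ($X{\left(w \right)} = \left(w + \left(w \left(- \frac{1}{601}\right) + w \left(- \frac{1}{77}\right)\right)\right) 2 w = \left(w - \frac{678 w}{46277}\right) 2 w = \frac{45599 w}{46277} \cdot 2 w = \frac{91198 w^{2}}{46277}$)
$x = -7026646$ ($x = 2 \left(\left(-10303\right) 341\right) = 2 \left(-3513323\right) = -7026646$)
$X{\left(H{\left(-46 \right)} \right)} + x = \frac{91198 \left(\left(-11\right) \left(-46\right)\right)^{2}}{46277} - 7026646 = \frac{91198 \cdot 506^{2}}{46277} - 7026646 = \frac{91198}{46277} \cdot 256036 - 7026646 = \frac{2122724648}{4207} - 7026646 = - \frac{27438375074}{4207}$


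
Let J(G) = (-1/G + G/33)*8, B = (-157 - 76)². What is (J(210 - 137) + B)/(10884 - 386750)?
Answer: -130824569/905461194 ≈ -0.14448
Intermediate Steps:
B = 54289 (B = (-233)² = 54289)
J(G) = -8/G + 8*G/33 (J(G) = (-1/G + G*(1/33))*8 = (-1/G + G/33)*8 = -8/G + 8*G/33)
(J(210 - 137) + B)/(10884 - 386750) = ((-8/(210 - 137) + 8*(210 - 137)/33) + 54289)/(10884 - 386750) = ((-8/73 + (8/33)*73) + 54289)/(-375866) = ((-8*1/73 + 584/33) + 54289)*(-1/375866) = ((-8/73 + 584/33) + 54289)*(-1/375866) = (42368/2409 + 54289)*(-1/375866) = (130824569/2409)*(-1/375866) = -130824569/905461194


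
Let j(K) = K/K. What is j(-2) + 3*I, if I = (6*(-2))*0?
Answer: 1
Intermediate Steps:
I = 0 (I = -12*0 = 0)
j(K) = 1
j(-2) + 3*I = 1 + 3*0 = 1 + 0 = 1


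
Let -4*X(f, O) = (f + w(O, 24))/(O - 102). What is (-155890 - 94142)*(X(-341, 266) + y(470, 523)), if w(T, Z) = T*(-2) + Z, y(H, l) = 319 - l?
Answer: 2078000325/41 ≈ 5.0683e+7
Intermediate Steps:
w(T, Z) = Z - 2*T (w(T, Z) = -2*T + Z = Z - 2*T)
X(f, O) = -(24 + f - 2*O)/(4*(-102 + O)) (X(f, O) = -(f + (24 - 2*O))/(4*(O - 102)) = -(24 + f - 2*O)/(4*(-102 + O)))
(-155890 - 94142)*(X(-341, 266) + y(470, 523)) = (-155890 - 94142)*((-24 - 1*(-341) + 2*266)/(4*(-102 + 266)) + (319 - 1*523)) = -250032*((1/4)*(-24 + 341 + 532)/164 + (319 - 523)) = -250032*((1/4)*(1/164)*849 - 204) = -250032*(849/656 - 204) = -250032*(-132975/656) = 2078000325/41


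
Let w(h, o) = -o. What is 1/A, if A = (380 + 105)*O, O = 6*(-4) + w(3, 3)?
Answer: -1/13095 ≈ -7.6365e-5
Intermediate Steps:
O = -27 (O = 6*(-4) - 1*3 = -24 - 3 = -27)
A = -13095 (A = (380 + 105)*(-27) = 485*(-27) = -13095)
1/A = 1/(-13095) = -1/13095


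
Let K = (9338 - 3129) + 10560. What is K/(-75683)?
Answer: -16769/75683 ≈ -0.22157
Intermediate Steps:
K = 16769 (K = 6209 + 10560 = 16769)
K/(-75683) = 16769/(-75683) = 16769*(-1/75683) = -16769/75683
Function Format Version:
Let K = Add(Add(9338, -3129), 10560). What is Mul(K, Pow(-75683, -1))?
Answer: Rational(-16769, 75683) ≈ -0.22157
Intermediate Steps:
K = 16769 (K = Add(6209, 10560) = 16769)
Mul(K, Pow(-75683, -1)) = Mul(16769, Pow(-75683, -1)) = Mul(16769, Rational(-1, 75683)) = Rational(-16769, 75683)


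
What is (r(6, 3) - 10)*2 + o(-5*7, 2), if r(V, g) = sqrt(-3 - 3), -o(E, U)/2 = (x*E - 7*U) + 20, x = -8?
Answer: -592 + 2*I*sqrt(6) ≈ -592.0 + 4.899*I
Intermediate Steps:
o(E, U) = -40 + 14*U + 16*E (o(E, U) = -2*((-8*E - 7*U) + 20) = -2*(20 - 8*E - 7*U) = -40 + 14*U + 16*E)
r(V, g) = I*sqrt(6) (r(V, g) = sqrt(-6) = I*sqrt(6))
(r(6, 3) - 10)*2 + o(-5*7, 2) = (I*sqrt(6) - 10)*2 + (-40 + 14*2 + 16*(-5*7)) = (-10 + I*sqrt(6))*2 + (-40 + 28 + 16*(-35)) = (-20 + 2*I*sqrt(6)) + (-40 + 28 - 560) = (-20 + 2*I*sqrt(6)) - 572 = -592 + 2*I*sqrt(6)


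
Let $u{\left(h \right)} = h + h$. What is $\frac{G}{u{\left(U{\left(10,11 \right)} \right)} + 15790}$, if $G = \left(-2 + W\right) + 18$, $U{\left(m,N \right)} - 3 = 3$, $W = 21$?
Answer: $\frac{37}{15802} \approx 0.0023415$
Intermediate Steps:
$U{\left(m,N \right)} = 6$ ($U{\left(m,N \right)} = 3 + 3 = 6$)
$u{\left(h \right)} = 2 h$
$G = 37$ ($G = \left(-2 + 21\right) + 18 = 19 + 18 = 37$)
$\frac{G}{u{\left(U{\left(10,11 \right)} \right)} + 15790} = \frac{37}{2 \cdot 6 + 15790} = \frac{37}{12 + 15790} = \frac{37}{15802}$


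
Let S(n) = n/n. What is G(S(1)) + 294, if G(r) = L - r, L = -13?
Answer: 280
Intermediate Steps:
S(n) = 1
G(r) = -13 - r
G(S(1)) + 294 = (-13 - 1*1) + 294 = (-13 - 1) + 294 = -14 + 294 = 280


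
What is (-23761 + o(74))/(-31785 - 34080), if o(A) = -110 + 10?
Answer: 23861/65865 ≈ 0.36227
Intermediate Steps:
o(A) = -100
(-23761 + o(74))/(-31785 - 34080) = (-23761 - 100)/(-31785 - 34080) = -23861/(-65865) = -23861*(-1/65865) = 23861/65865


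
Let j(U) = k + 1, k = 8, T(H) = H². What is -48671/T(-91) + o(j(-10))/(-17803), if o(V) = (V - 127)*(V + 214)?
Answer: -92654797/21060949 ≈ -4.3994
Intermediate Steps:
j(U) = 9 (j(U) = 8 + 1 = 9)
o(V) = (-127 + V)*(214 + V)
-48671/T(-91) + o(j(-10))/(-17803) = -48671/((-91)²) + (-27178 + 9² + 87*9)/(-17803) = -48671/8281 + (-27178 + 81 + 783)*(-1/17803) = -48671*1/8281 - 26314*(-1/17803) = -6953/1183 + 26314/17803 = -92654797/21060949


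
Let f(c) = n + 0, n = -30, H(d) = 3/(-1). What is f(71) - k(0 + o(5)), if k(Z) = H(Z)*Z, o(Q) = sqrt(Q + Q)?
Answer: -30 + 3*sqrt(10) ≈ -20.513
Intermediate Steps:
H(d) = -3 (H(d) = 3*(-1) = -3)
o(Q) = sqrt(2)*sqrt(Q) (o(Q) = sqrt(2*Q) = sqrt(2)*sqrt(Q))
k(Z) = -3*Z
f(c) = -30 (f(c) = -30 + 0 = -30)
f(71) - k(0 + o(5)) = -30 - (-3)*(0 + sqrt(2)*sqrt(5)) = -30 - (-3)*(0 + sqrt(10)) = -30 - (-3)*sqrt(10) = -30 + 3*sqrt(10)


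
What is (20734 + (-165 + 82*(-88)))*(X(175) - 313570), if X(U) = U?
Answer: -4184763435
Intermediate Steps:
(20734 + (-165 + 82*(-88)))*(X(175) - 313570) = (20734 + (-165 + 82*(-88)))*(175 - 313570) = (20734 + (-165 - 7216))*(-313395) = (20734 - 7381)*(-313395) = 13353*(-313395) = -4184763435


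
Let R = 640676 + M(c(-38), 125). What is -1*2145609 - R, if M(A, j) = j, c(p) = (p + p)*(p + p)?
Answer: -2786410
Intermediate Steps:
c(p) = 4*p**2 (c(p) = (2*p)*(2*p) = 4*p**2)
R = 640801 (R = 640676 + 125 = 640801)
-1*2145609 - R = -1*2145609 - 1*640801 = -2145609 - 640801 = -2786410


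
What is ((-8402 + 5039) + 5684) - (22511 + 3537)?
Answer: -23727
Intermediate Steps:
((-8402 + 5039) + 5684) - (22511 + 3537) = (-3363 + 5684) - 1*26048 = 2321 - 26048 = -23727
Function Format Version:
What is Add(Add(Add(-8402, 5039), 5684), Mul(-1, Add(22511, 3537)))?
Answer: -23727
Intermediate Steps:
Add(Add(Add(-8402, 5039), 5684), Mul(-1, Add(22511, 3537))) = Add(Add(-3363, 5684), Mul(-1, 26048)) = Add(2321, -26048) = -23727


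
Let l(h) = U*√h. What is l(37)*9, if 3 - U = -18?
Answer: 189*√37 ≈ 1149.6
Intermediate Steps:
U = 21 (U = 3 - 1*(-18) = 3 + 18 = 21)
l(h) = 21*√h
l(37)*9 = (21*√37)*9 = 189*√37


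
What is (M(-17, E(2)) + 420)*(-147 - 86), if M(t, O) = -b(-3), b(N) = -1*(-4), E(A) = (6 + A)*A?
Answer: -96928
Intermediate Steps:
E(A) = A*(6 + A)
b(N) = 4
M(t, O) = -4 (M(t, O) = -1*4 = -4)
(M(-17, E(2)) + 420)*(-147 - 86) = (-4 + 420)*(-147 - 86) = 416*(-233) = -96928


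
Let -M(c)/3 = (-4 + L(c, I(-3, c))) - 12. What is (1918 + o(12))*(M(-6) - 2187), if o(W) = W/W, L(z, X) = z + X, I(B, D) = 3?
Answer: -4087470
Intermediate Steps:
L(z, X) = X + z
o(W) = 1
M(c) = 39 - 3*c (M(c) = -3*((-4 + (3 + c)) - 12) = -3*((-1 + c) - 12) = -3*(-13 + c) = 39 - 3*c)
(1918 + o(12))*(M(-6) - 2187) = (1918 + 1)*((39 - 3*(-6)) - 2187) = 1919*((39 + 18) - 2187) = 1919*(57 - 2187) = 1919*(-2130) = -4087470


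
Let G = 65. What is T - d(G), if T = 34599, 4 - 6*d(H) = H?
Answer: 207655/6 ≈ 34609.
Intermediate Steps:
d(H) = 2/3 - H/6
T - d(G) = 34599 - (2/3 - 1/6*65) = 34599 - (2/3 - 65/6) = 34599 - 1*(-61/6) = 34599 + 61/6 = 207655/6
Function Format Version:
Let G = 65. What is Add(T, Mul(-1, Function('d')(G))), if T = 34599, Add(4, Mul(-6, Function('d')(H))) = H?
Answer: Rational(207655, 6) ≈ 34609.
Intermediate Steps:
Function('d')(H) = Add(Rational(2, 3), Mul(Rational(-1, 6), H))
Add(T, Mul(-1, Function('d')(G))) = Add(34599, Mul(-1, Add(Rational(2, 3), Mul(Rational(-1, 6), 65)))) = Add(34599, Mul(-1, Add(Rational(2, 3), Rational(-65, 6)))) = Add(34599, Mul(-1, Rational(-61, 6))) = Add(34599, Rational(61, 6)) = Rational(207655, 6)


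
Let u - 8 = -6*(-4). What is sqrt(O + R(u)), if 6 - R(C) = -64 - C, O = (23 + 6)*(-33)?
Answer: 3*I*sqrt(95) ≈ 29.24*I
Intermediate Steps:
u = 32 (u = 8 - 6*(-4) = 8 + 24 = 32)
O = -957 (O = 29*(-33) = -957)
R(C) = 70 + C (R(C) = 6 - (-64 - C) = 6 + (64 + C) = 70 + C)
sqrt(O + R(u)) = sqrt(-957 + (70 + 32)) = sqrt(-957 + 102) = sqrt(-855) = 3*I*sqrt(95)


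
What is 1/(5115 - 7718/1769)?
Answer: 1769/9040717 ≈ 0.00019567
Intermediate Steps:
1/(5115 - 7718/1769) = 1/(9040717/1769) = 1769/9040717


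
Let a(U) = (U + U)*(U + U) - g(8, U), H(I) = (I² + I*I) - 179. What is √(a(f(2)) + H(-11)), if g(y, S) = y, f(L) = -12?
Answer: √631 ≈ 25.120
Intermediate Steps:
H(I) = -179 + 2*I² (H(I) = (I² + I²) - 179 = 2*I² - 179 = -179 + 2*I²)
a(U) = -8 + 4*U² (a(U) = (U + U)*(U + U) - 1*8 = (2*U)*(2*U) - 8 = 4*U² - 8 = -8 + 4*U²)
√(a(f(2)) + H(-11)) = √((-8 + 4*(-12)²) + (-179 + 2*(-11)²)) = √((-8 + 4*144) + (-179 + 2*121)) = √((-8 + 576) + (-179 + 242)) = √(568 + 63) = √631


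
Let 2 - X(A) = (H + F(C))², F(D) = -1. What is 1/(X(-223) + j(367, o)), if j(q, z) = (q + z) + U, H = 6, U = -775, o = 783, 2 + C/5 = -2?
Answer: 1/352 ≈ 0.0028409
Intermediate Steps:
C = -20 (C = -10 + 5*(-2) = -10 - 10 = -20)
j(q, z) = -775 + q + z (j(q, z) = (q + z) - 775 = -775 + q + z)
X(A) = -23 (X(A) = 2 - (6 - 1)² = 2 - 1*5² = 2 - 1*25 = 2 - 25 = -23)
1/(X(-223) + j(367, o)) = 1/(-23 + (-775 + 367 + 783)) = 1/(-23 + 375) = 1/352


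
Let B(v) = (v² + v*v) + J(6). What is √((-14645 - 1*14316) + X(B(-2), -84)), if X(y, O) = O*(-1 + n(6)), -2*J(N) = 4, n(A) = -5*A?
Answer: I*√26357 ≈ 162.35*I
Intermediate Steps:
J(N) = -2 (J(N) = -½*4 = -2)
B(v) = -2 + 2*v² (B(v) = (v² + v*v) - 2 = (v² + v²) - 2 = 2*v² - 2 = -2 + 2*v²)
X(y, O) = -31*O (X(y, O) = O*(-1 - 5*6) = O*(-1 - 30) = O*(-31) = -31*O)
√((-14645 - 1*14316) + X(B(-2), -84)) = √((-14645 - 1*14316) - 31*(-84)) = √((-14645 - 14316) + 2604) = √(-28961 + 2604) = √(-26357) = I*√26357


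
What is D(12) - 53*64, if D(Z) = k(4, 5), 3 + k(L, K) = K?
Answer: -3390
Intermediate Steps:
k(L, K) = -3 + K
D(Z) = 2 (D(Z) = -3 + 5 = 2)
D(12) - 53*64 = 2 - 53*64 = 2 - 3392 = -3390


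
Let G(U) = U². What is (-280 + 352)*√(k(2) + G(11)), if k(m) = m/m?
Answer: 72*√122 ≈ 795.27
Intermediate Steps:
k(m) = 1
(-280 + 352)*√(k(2) + G(11)) = (-280 + 352)*√(1 + 11²) = 72*√(1 + 121) = 72*√122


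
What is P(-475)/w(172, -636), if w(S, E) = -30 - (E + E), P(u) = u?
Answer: -475/1242 ≈ -0.38245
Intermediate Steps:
w(S, E) = -30 - 2*E
P(-475)/w(172, -636) = -475/(-30 - 2*(-636)) = -475/(-30 + 1272) = -475/1242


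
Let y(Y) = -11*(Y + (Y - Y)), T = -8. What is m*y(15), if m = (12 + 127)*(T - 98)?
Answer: 2431110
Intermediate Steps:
y(Y) = -11*Y (y(Y) = -11*(Y + 0) = -11*Y)
m = -14734 (m = (12 + 127)*(-8 - 98) = 139*(-106) = -14734)
m*y(15) = -(-162074)*15 = -14734*(-165) = 2431110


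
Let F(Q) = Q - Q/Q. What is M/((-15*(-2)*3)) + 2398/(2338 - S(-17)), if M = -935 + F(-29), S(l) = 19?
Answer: -134801/13914 ≈ -9.6882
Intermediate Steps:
F(Q) = -1 + Q (F(Q) = Q - 1*1 = Q - 1 = -1 + Q)
M = -965 (M = -935 + (-1 - 29) = -935 - 30 = -965)
M/((-15*(-2)*3)) + 2398/(2338 - S(-17)) = -965/(-15*(-2)*3) + 2398/(2338 - 1*19) = -965/(30*3) + 2398/(2338 - 19) = -965/90 + 2398/2319 = -965*1/90 + 2398*(1/2319) = -193/18 + 2398/2319 = -134801/13914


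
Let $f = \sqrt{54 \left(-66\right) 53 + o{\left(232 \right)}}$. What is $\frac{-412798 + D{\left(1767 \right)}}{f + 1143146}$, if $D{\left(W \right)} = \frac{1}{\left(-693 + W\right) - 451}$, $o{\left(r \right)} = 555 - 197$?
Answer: $- \frac{146993230579669}{407062893862275} + \frac{257173153 i \sqrt{188534}}{814125787724550} \approx -0.36111 + 0.00013716 i$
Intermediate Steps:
$o{\left(r \right)} = 358$
$f = i \sqrt{188534}$ ($f = \sqrt{54 \left(-66\right) 53 + 358} = \sqrt{\left(-3564\right) 53 + 358} = \sqrt{-188892 + 358} = \sqrt{-188534} = i \sqrt{188534} \approx 434.21 i$)
$D{\left(W \right)} = \frac{1}{-1144 + W}$
$\frac{-412798 + D{\left(1767 \right)}}{f + 1143146} = \frac{-412798 + \frac{1}{-1144 + 1767}}{i \sqrt{188534} + 1143146} = \frac{-412798 + \frac{1}{623}}{1143146 + i \sqrt{188534}} = - \frac{257173153}{623 \left(1143146 + i \sqrt{188534}\right)}$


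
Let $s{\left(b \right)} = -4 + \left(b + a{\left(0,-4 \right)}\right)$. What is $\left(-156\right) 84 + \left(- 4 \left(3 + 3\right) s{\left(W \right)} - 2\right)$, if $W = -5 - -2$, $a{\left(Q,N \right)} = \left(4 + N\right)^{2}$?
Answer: $-12938$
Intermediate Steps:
$W = -3$ ($W = -5 + 2 = -3$)
$s{\left(b \right)} = -4 + b$ ($s{\left(b \right)} = -4 + \left(b + \left(4 - 4\right)^{2}\right) = -4 + \left(b + 0^{2}\right) = -4 + \left(b + 0\right) = -4 + b$)
$\left(-156\right) 84 + \left(- 4 \left(3 + 3\right) s{\left(W \right)} - 2\right) = \left(-156\right) 84 - \left(2 - - 4 \left(3 + 3\right) \left(-4 - 3\right)\right) = -13104 - \left(2 - \left(-4\right) 6 \left(-7\right)\right) = -13104 - -166 = -13104 + \left(168 - 2\right) = -13104 + 166 = -12938$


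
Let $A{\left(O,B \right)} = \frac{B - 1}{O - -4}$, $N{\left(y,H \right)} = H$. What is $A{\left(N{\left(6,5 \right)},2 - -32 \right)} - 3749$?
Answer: $- \frac{11236}{3} \approx -3745.3$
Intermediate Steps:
$A{\left(O,B \right)} = \frac{-1 + B}{4 + O}$ ($A{\left(O,B \right)} = \frac{-1 + B}{O + 4} = \frac{-1 + B}{4 + O}$)
$A{\left(N{\left(6,5 \right)},2 - -32 \right)} - 3749 = \frac{-1 + \left(2 - -32\right)}{4 + 5} - 3749 = \frac{-1 + \left(2 + 32\right)}{9} - 3749 = \frac{-1 + 34}{9} - 3749 = \frac{1}{9} \cdot 33 - 3749 = \frac{11}{3} - 3749 = - \frac{11236}{3}$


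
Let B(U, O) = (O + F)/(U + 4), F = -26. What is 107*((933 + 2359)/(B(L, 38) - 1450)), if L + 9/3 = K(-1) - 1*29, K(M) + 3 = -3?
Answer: -1497037/6164 ≈ -242.87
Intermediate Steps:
K(M) = -6 (K(M) = -3 - 3 = -6)
L = -38 (L = -3 + (-6 - 1*29) = -3 + (-6 - 29) = -3 - 35 = -38)
B(U, O) = (-26 + O)/(4 + U) (B(U, O) = (O - 26)/(U + 4) = (-26 + O)/(4 + U))
107*((933 + 2359)/(B(L, 38) - 1450)) = 107*((933 + 2359)/((-26 + 38)/(4 - 38) - 1450)) = 107*(3292/(12/(-34) - 1450)) = 107*(3292/(-1/34*12 - 1450)) = 107*(3292/(-6/17 - 1450)) = 107*(3292/(-24656/17)) = 107*(3292*(-17/24656)) = 107*(-13991/6164) = -1497037/6164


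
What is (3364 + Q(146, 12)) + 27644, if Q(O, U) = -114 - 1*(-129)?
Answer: 31023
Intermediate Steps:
Q(O, U) = 15 (Q(O, U) = -114 + 129 = 15)
(3364 + Q(146, 12)) + 27644 = (3364 + 15) + 27644 = 3379 + 27644 = 31023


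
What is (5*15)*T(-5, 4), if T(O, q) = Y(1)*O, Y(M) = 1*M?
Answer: -375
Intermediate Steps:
Y(M) = M
T(O, q) = O (T(O, q) = 1*O = O)
(5*15)*T(-5, 4) = (5*15)*(-5) = 75*(-5) = -375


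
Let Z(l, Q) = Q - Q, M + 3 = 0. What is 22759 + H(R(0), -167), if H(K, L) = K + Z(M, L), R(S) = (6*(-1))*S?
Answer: 22759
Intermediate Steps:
M = -3 (M = -3 + 0 = -3)
Z(l, Q) = 0
R(S) = -6*S
H(K, L) = K (H(K, L) = K + 0 = K)
22759 + H(R(0), -167) = 22759 - 6*0 = 22759 + 0 = 22759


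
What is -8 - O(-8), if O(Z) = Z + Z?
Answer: 8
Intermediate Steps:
O(Z) = 2*Z
-8 - O(-8) = -8 - 2*(-8) = -8 - 1*(-16) = -8 + 16 = 8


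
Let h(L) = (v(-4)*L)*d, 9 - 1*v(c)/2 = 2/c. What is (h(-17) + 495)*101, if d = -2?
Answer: 115241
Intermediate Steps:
v(c) = 18 - 4/c
h(L) = -38*L (h(L) = ((18 - 4/(-4))*L)*(-2) = ((18 - 4*(-1/4))*L)*(-2) = ((18 + 1)*L)*(-2) = (19*L)*(-2) = -38*L)
(h(-17) + 495)*101 = (-38*(-17) + 495)*101 = (646 + 495)*101 = 1141*101 = 115241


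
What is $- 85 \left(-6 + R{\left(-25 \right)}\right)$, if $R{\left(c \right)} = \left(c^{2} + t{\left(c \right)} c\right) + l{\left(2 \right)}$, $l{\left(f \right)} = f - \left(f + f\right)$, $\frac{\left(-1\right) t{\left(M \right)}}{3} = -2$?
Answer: $-39695$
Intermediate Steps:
$t{\left(M \right)} = 6$ ($t{\left(M \right)} = \left(-3\right) \left(-2\right) = 6$)
$l{\left(f \right)} = - f$ ($l{\left(f \right)} = f - 2 f = - f$)
$R{\left(c \right)} = -2 + c^{2} + 6 c$ ($R{\left(c \right)} = \left(c^{2} + 6 c\right) - 2 = -2 + c^{2} + 6 c$)
$- 85 \left(-6 + R{\left(-25 \right)}\right) = - 85 \left(-6 + \left(-2 + \left(-25\right)^{2} + 6 \left(-25\right)\right)\right) = - 85 \left(-6 - -473\right) = - 85 \left(-6 + 473\right) = \left(-85\right) 467 = -39695$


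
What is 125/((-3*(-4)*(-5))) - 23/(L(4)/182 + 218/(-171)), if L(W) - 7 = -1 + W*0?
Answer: 3811711/231900 ≈ 16.437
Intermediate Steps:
L(W) = 6 (L(W) = 7 + (-1 + W*0) = 7 + (-1 + 0) = 7 - 1 = 6)
125/((-3*(-4)*(-5))) - 23/(L(4)/182 + 218/(-171)) = 125/((-3*(-4)*(-5))) - 23/(6/182 + 218/(-171)) = 125/((12*(-5))) - 23/(6*(1/182) + 218*(-1/171)) = 125/(-60) - 23/(3/91 - 218/171) = 125*(-1/60) - 23/(-19325/15561) = -25/12 - 23*(-15561/19325) = -25/12 + 357903/19325 = 3811711/231900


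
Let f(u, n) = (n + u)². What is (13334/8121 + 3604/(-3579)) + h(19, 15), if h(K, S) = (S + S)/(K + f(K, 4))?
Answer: 610272737/884869574 ≈ 0.68968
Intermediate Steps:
h(K, S) = 2*S/(K + (4 + K)²) (h(K, S) = (S + S)/(K + (4 + K)²) = (2*S)/(K + (4 + K)²) = 2*S/(K + (4 + K)²))
(13334/8121 + 3604/(-3579)) + h(19, 15) = (13334/8121 + 3604/(-3579)) + 2*15/(19 + (4 + 19)²) = (13334*(1/8121) + 3604*(-1/3579)) + 2*15/(19 + 23²) = (13334/8121 - 3604/3579) + 2*15/(19 + 529) = 2050478/3229451 + 2*15/548 = 2050478/3229451 + 2*15*(1/548) = 2050478/3229451 + 15/274 = 610272737/884869574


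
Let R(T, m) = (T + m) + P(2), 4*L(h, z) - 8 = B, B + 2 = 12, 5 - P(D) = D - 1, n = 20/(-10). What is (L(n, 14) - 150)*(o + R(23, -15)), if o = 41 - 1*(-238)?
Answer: -84681/2 ≈ -42341.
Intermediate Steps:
n = -2 (n = 20*(-⅒) = -2)
P(D) = 6 - D (P(D) = 5 - (D - 1) = 5 - (-1 + D) = 5 + (1 - D) = 6 - D)
B = 10 (B = -2 + 12 = 10)
L(h, z) = 9/2 (L(h, z) = 2 + (¼)*10 = 2 + 5/2 = 9/2)
R(T, m) = 4 + T + m (R(T, m) = (T + m) + (6 - 1*2) = (T + m) + (6 - 2) = (T + m) + 4 = 4 + T + m)
o = 279 (o = 41 + 238 = 279)
(L(n, 14) - 150)*(o + R(23, -15)) = (9/2 - 150)*(279 + (4 + 23 - 15)) = -291*(279 + 12)/2 = -291/2*291 = -84681/2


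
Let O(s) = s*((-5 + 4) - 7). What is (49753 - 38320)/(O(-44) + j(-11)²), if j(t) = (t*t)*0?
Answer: 11433/352 ≈ 32.480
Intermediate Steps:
j(t) = 0 (j(t) = t²*0 = 0)
O(s) = -8*s (O(s) = s*(-1 - 7) = s*(-8) = -8*s)
(49753 - 38320)/(O(-44) + j(-11)²) = (49753 - 38320)/(-8*(-44) + 0²) = 11433/(352 + 0) = 11433/352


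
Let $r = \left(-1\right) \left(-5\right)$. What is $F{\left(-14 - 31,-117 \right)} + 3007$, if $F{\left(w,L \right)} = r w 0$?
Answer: $3007$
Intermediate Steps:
$r = 5$
$F{\left(w,L \right)} = 0$ ($F{\left(w,L \right)} = 5 w 0 = 0$)
$F{\left(-14 - 31,-117 \right)} + 3007 = 0 + 3007 = 3007$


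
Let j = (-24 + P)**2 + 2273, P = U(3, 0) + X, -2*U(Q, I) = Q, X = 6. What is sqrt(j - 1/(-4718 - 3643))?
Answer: sqrt(82435090913)/5574 ≈ 51.510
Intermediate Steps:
U(Q, I) = -Q/2
P = 9/2 (P = -1/2*3 + 6 = -3/2 + 6 = 9/2 ≈ 4.5000)
j = 10613/4 (j = (-24 + 9/2)**2 + 2273 = (-39/2)**2 + 2273 = 1521/4 + 2273 = 10613/4 ≈ 2653.3)
sqrt(j - 1/(-4718 - 3643)) = sqrt(10613/4 - 1/(-4718 - 3643)) = sqrt(10613/4 - 1/(-8361)) = sqrt(10613/4 - 1*(-1/8361)) = sqrt(10613/4 + 1/8361) = sqrt(88735297/33444) = sqrt(82435090913)/5574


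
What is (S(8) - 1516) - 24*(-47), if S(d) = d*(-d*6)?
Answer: -772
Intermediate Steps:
S(d) = -6*d² (S(d) = d*(-6*d) = -6*d²)
(S(8) - 1516) - 24*(-47) = (-6*8² - 1516) - 24*(-47) = (-6*64 - 1516) + 1128 = (-384 - 1516) + 1128 = -1900 + 1128 = -772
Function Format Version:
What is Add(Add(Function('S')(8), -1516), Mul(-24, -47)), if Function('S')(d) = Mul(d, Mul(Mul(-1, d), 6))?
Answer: -772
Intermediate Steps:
Function('S')(d) = Mul(-6, Pow(d, 2)) (Function('S')(d) = Mul(d, Mul(-6, d)) = Mul(-6, Pow(d, 2)))
Add(Add(Function('S')(8), -1516), Mul(-24, -47)) = Add(Add(Mul(-6, Pow(8, 2)), -1516), Mul(-24, -47)) = Add(Add(Mul(-6, 64), -1516), 1128) = Add(Add(-384, -1516), 1128) = Add(-1900, 1128) = -772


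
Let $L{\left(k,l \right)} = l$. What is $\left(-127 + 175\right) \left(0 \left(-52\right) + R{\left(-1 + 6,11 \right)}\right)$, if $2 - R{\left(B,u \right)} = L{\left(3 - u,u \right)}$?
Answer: $-432$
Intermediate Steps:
$R{\left(B,u \right)} = 2 - u$
$\left(-127 + 175\right) \left(0 \left(-52\right) + R{\left(-1 + 6,11 \right)}\right) = \left(-127 + 175\right) \left(0 \left(-52\right) + \left(2 - 11\right)\right) = 48 \left(0 + \left(2 - 11\right)\right) = 48 \left(0 - 9\right) = 48 \left(-9\right) = -432$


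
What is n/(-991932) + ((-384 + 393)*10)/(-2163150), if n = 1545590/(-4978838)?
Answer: -2450760239683/59350451523054780 ≈ -4.1293e-5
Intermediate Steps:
n = -772795/2489419 (n = 1545590*(-1/4978838) = -772795/2489419 ≈ -0.31043)
n/(-991932) + ((-384 + 393)*10)/(-2163150) = -772795/2489419/(-991932) + ((-384 + 393)*10)/(-2163150) = -772795/2489419*(-1/991932) + (9*10)*(-1/2163150) = 772795/2469334367508 + 90*(-1/2163150) = 772795/2469334367508 - 1/24035 = -2450760239683/59350451523054780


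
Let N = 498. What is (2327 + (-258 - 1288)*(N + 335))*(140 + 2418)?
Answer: -3288285978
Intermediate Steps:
(2327 + (-258 - 1288)*(N + 335))*(140 + 2418) = (2327 + (-258 - 1288)*(498 + 335))*(140 + 2418) = (2327 - 1546*833)*2558 = (2327 - 1287818)*2558 = -1285491*2558 = -3288285978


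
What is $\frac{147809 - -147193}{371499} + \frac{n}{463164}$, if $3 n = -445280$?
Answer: $\frac{20373487022}{43016240709} \approx 0.47362$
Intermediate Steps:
$n = - \frac{445280}{3}$ ($n = \frac{1}{3} \left(-445280\right) = - \frac{445280}{3} \approx -1.4843 \cdot 10^{5}$)
$\frac{147809 - -147193}{371499} + \frac{n}{463164} = \frac{147809 - -147193}{371499} - \frac{445280}{3 \cdot 463164} = \left(147809 + 147193\right) \frac{1}{371499} - \frac{111320}{347373} = 295002 \cdot \frac{1}{371499} - \frac{111320}{347373} = \frac{98334}{123833} - \frac{111320}{347373} = \frac{20373487022}{43016240709}$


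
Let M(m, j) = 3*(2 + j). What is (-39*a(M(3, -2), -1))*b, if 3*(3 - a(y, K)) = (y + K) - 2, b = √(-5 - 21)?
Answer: -156*I*√26 ≈ -795.45*I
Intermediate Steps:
M(m, j) = 6 + 3*j
b = I*√26 (b = √(-26) = I*√26 ≈ 5.099*I)
a(y, K) = 11/3 - K/3 - y/3 (a(y, K) = 3 - ((y + K) - 2)/3 = 3 - ((K + y) - 2)/3 = 3 - (-2 + K + y)/3 = 3 + (⅔ - K/3 - y/3) = 11/3 - K/3 - y/3)
(-39*a(M(3, -2), -1))*b = (-39*(11/3 - ⅓*(-1) - (6 + 3*(-2))/3))*(I*√26) = (-39*(11/3 + ⅓ - (6 - 6)/3))*(I*√26) = (-39*(11/3 + ⅓ - ⅓*0))*(I*√26) = (-39*(11/3 + ⅓ + 0))*(I*√26) = (-39*4)*(I*√26) = -156*I*√26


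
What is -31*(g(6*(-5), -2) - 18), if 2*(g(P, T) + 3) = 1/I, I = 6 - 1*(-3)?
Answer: 11687/18 ≈ 649.28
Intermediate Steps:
I = 9 (I = 6 + 3 = 9)
g(P, T) = -53/18 (g(P, T) = -3 + (1/2)/9 = -3 + (1/2)*(1/9) = -3 + 1/18 = -53/18)
-31*(g(6*(-5), -2) - 18) = -31*(-53/18 - 18) = -31*(-377/18) = 11687/18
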